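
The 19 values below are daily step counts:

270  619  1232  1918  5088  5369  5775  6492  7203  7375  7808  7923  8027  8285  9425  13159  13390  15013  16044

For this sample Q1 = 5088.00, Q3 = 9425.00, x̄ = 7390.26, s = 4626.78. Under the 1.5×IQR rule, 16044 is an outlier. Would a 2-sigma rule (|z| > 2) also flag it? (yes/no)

z = (16044 − 7390.26) / 4626.78 = 1.87.
|z| = 1.87 ≤ 2.

no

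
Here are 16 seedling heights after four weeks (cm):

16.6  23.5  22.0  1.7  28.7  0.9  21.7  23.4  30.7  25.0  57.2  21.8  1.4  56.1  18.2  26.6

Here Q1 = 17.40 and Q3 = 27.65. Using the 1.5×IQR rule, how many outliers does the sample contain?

5

IQR = 10.25; fences at 17.40 − 15.375 = 2.025 and 27.65 + 15.375 = 43.025.
Outside the cutoffs: 0.9, 1.4, 1.7, 56.1, 57.2.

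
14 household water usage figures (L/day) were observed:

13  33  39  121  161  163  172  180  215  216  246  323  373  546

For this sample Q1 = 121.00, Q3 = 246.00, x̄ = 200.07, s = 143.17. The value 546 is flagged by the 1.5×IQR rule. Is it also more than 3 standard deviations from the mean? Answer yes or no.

no

z = (546 − 200.07) / 143.17 = 2.42.
|z| = 2.42 ≤ 3.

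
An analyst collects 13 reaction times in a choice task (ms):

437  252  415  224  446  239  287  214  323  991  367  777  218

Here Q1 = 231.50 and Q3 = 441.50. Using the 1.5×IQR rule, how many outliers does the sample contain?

IQR = 210.00; fences at 231.50 − 315.00 = -83.50 and 441.50 + 315.00 = 756.50.
Outside the cutoffs: 777, 991.

2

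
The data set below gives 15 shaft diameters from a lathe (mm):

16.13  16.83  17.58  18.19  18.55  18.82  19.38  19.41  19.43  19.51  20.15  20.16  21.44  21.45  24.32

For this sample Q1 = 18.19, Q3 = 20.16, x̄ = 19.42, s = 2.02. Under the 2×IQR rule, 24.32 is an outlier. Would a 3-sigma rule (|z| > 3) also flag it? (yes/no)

no

z = (24.32 − 19.42) / 2.02 = 2.43.
|z| = 2.43 ≤ 3.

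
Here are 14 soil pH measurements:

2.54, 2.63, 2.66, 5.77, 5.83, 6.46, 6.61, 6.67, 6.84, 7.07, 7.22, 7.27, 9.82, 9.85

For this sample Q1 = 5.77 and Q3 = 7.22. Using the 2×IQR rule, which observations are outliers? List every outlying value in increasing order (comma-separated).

IQR = Q3 − Q1 = 7.22 − 5.77 = 1.45.
Lower fence = Q1 − 2·IQR = 5.77 − 2.90 = 2.87.
Upper fence = Q3 + 2·IQR = 7.22 + 2.90 = 10.12.
2.54 < 2.87 → outlier.
2.63 < 2.87 → outlier.
2.66 < 2.87 → outlier.
All remaining values lie within [2.87, 10.12].

2.54, 2.63, 2.66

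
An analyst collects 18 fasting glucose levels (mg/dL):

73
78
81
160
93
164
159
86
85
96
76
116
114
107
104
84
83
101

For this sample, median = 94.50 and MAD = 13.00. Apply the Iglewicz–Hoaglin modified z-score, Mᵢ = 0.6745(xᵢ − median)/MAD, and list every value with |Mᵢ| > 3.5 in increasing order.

|Mᵢ| > 3.5 ⇔ |xᵢ − 94.50| > 3.5·13.00/0.6745 = 67.46.
So outliers lie outside [27.04, 161.96].
164: M = 3.61 → outlier.

164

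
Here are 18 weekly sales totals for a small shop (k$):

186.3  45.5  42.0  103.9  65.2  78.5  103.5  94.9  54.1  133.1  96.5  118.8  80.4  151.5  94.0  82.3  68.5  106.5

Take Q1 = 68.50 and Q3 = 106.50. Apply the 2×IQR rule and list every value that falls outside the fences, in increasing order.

IQR = Q3 − Q1 = 106.50 − 68.50 = 38.00.
Lower fence = Q1 − 2·IQR = 68.50 − 76.00 = -7.50.
Upper fence = Q3 + 2·IQR = 106.50 + 76.00 = 182.50.
186.3 > 182.50 → outlier.
All remaining values lie within [-7.50, 182.50].

186.3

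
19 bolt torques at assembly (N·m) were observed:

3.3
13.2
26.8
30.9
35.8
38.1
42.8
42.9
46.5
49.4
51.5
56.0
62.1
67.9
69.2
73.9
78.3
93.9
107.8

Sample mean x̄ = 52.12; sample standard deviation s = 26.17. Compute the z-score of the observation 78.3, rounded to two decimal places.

z = (78.3 − 52.12) / 26.17 = 1.00.

1.00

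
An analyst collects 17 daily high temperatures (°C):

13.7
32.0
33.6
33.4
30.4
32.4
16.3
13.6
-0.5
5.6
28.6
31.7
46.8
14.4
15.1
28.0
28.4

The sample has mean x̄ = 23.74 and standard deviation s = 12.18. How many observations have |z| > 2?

Cutoffs: x̄ ± 2s = [-0.62, 48.10].
Every value lies within the cutoffs.

0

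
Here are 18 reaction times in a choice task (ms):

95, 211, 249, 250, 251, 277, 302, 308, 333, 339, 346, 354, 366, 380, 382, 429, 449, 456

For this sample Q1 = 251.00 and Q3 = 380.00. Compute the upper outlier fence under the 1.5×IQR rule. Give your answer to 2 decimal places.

573.50

IQR = Q3 − Q1 = 380.00 − 251.00 = 129.00.
Lower fence = Q1 − 1.5·IQR = 251.00 − 193.50 = 57.50.
Upper fence = Q3 + 1.5·IQR = 380.00 + 193.50 = 573.50.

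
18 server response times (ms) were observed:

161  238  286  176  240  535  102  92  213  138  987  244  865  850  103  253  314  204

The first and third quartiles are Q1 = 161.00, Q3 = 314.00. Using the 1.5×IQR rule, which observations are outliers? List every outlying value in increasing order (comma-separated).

IQR = Q3 − Q1 = 314.00 − 161.00 = 153.00.
Lower fence = Q1 − 1.5·IQR = 161.00 − 229.50 = -68.50.
Upper fence = Q3 + 1.5·IQR = 314.00 + 229.50 = 543.50.
850 > 543.50 → outlier.
865 > 543.50 → outlier.
987 > 543.50 → outlier.
All remaining values lie within [-68.50, 543.50].

850, 865, 987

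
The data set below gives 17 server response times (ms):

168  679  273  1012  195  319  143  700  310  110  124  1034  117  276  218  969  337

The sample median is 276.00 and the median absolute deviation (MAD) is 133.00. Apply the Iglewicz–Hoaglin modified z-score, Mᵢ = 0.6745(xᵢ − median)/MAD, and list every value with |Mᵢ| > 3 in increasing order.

|Mᵢ| > 3 ⇔ |xᵢ − 276.00| > 3·133.00/0.6745 = 591.55.
So outliers lie outside [-315.55, 867.55].
969: M = 3.51 → outlier.
1012: M = 3.73 → outlier.
1034: M = 3.84 → outlier.

969, 1012, 1034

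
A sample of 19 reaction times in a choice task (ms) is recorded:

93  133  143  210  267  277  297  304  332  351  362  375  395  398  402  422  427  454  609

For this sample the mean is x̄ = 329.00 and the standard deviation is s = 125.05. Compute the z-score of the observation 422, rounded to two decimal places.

z = (422 − 329.00) / 125.05 = 0.74.

0.74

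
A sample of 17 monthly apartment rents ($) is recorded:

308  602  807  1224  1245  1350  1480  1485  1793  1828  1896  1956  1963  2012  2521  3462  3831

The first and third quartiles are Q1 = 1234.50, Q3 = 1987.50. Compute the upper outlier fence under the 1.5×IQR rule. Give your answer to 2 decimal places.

IQR = Q3 − Q1 = 1987.50 − 1234.50 = 753.00.
Lower fence = Q1 − 1.5·IQR = 1234.50 − 1129.50 = 105.00.
Upper fence = Q3 + 1.5·IQR = 1987.50 + 1129.50 = 3117.00.

3117.00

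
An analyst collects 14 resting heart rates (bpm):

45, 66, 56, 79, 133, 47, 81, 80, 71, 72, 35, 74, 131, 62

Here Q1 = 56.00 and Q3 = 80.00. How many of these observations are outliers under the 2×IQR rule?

2

IQR = 24.00; fences at 56.00 − 48.00 = 8.00 and 80.00 + 48.00 = 128.00.
Outside the cutoffs: 131, 133.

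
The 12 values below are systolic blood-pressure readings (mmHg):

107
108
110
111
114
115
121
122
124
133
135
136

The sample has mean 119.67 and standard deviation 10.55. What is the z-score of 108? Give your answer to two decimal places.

z = (108 − 119.67) / 10.55 = -1.11.

-1.11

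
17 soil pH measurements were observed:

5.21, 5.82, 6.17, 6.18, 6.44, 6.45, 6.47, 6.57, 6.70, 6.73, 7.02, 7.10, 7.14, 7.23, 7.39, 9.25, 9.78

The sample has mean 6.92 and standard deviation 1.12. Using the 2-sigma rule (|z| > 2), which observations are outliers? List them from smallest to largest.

Cutoffs at x̄ ± 2s: 6.92 ± 2·1.12 = [4.68, 9.16].
9.25: z = 2.08, |z| > 2 → outlier.
9.78: z = 2.55, |z| > 2 → outlier.
Every other value lies within [4.68, 9.16].

9.25, 9.78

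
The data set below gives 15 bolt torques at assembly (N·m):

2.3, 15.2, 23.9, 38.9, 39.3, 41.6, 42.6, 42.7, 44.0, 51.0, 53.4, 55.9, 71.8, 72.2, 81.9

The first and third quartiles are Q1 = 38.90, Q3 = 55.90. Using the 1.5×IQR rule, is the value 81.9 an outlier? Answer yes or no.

IQR = Q3 − Q1 = 55.90 − 38.90 = 17.00.
Lower fence = Q1 − 1.5·IQR = 38.90 − 25.50 = 13.40.
Upper fence = Q3 + 1.5·IQR = 55.90 + 25.50 = 81.40.
81.9 lies above the upper fence.

yes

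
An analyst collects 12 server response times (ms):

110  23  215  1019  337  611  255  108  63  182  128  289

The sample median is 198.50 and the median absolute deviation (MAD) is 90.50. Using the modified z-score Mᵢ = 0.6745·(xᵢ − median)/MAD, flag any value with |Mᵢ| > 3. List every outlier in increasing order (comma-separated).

|Mᵢ| > 3 ⇔ |xᵢ − 198.50| > 3·90.50/0.6745 = 402.52.
So outliers lie outside [-204.02, 601.02].
611: M = 3.07 → outlier.
1019: M = 6.12 → outlier.

611, 1019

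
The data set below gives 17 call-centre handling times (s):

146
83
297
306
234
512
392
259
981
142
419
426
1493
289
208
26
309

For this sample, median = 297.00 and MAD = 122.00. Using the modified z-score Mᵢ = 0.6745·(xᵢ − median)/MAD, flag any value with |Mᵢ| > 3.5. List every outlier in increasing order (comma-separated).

|Mᵢ| > 3.5 ⇔ |xᵢ − 297.00| > 3.5·122.00/0.6745 = 633.06.
So outliers lie outside [-336.06, 930.06].
981: M = 3.78 → outlier.
1493: M = 6.61 → outlier.

981, 1493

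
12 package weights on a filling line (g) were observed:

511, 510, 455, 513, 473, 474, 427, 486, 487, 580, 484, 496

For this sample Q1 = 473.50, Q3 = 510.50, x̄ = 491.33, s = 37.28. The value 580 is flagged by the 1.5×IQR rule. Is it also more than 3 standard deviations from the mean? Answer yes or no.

z = (580 − 491.33) / 37.28 = 2.38.
|z| = 2.38 ≤ 3.

no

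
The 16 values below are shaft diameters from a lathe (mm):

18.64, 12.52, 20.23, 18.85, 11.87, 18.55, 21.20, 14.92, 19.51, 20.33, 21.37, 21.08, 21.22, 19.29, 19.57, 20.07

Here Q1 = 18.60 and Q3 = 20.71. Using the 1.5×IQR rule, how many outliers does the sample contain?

3

IQR = 2.11; fences at 18.60 − 3.165 = 15.435 and 20.71 + 3.165 = 23.875.
Outside the cutoffs: 11.87, 12.52, 14.92.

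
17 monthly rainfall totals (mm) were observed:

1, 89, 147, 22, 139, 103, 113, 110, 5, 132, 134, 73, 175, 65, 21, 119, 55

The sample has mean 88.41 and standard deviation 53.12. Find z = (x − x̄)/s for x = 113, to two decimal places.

z = (113 − 88.41) / 53.12 = 0.46.

0.46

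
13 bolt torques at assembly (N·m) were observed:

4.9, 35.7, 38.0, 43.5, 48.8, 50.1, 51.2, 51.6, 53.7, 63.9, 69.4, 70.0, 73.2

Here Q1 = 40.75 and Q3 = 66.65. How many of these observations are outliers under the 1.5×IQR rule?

0

IQR = 25.90; fences at 40.75 − 38.85 = 1.90 and 66.65 + 38.85 = 105.50.
Every value lies within the cutoffs.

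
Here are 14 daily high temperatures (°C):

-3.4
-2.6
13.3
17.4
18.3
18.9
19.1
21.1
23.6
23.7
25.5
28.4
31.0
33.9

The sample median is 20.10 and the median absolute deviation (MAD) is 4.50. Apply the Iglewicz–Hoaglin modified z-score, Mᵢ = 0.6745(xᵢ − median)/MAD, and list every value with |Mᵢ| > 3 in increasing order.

-3.4, -2.6

|Mᵢ| > 3 ⇔ |xᵢ − 20.10| > 3·4.50/0.6745 = 20.01.
So outliers lie outside [0.09, 40.11].
-3.4: M = -3.52 → outlier.
-2.6: M = -3.40 → outlier.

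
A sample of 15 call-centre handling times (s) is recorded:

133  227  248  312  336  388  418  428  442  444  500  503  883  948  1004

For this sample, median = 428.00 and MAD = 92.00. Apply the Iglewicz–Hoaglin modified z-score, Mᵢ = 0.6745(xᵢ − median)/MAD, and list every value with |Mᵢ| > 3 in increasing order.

|Mᵢ| > 3 ⇔ |xᵢ − 428.00| > 3·92.00/0.6745 = 409.19.
So outliers lie outside [18.81, 837.19].
883: M = 3.34 → outlier.
948: M = 3.81 → outlier.
1004: M = 4.22 → outlier.

883, 948, 1004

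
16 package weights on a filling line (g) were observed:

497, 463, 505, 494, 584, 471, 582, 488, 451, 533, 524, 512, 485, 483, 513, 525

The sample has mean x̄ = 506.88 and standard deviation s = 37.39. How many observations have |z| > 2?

2

Cutoffs: x̄ ± 2s = [432.10, 581.66].
Outside the cutoffs: 582, 584.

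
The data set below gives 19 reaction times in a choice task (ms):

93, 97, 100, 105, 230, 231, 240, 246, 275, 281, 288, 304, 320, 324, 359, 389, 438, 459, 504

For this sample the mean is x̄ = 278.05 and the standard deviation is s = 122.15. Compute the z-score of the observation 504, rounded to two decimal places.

z = (504 − 278.05) / 122.15 = 1.85.

1.85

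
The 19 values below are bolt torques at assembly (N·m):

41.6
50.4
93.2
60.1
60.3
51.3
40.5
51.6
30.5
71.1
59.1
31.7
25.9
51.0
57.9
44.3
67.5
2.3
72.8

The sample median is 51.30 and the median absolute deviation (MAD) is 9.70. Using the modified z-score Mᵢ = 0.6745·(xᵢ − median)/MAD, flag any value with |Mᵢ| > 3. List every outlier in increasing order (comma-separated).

2.3

|Mᵢ| > 3 ⇔ |xᵢ − 51.30| > 3·9.70/0.6745 = 43.14.
So outliers lie outside [8.16, 94.44].
2.3: M = -3.41 → outlier.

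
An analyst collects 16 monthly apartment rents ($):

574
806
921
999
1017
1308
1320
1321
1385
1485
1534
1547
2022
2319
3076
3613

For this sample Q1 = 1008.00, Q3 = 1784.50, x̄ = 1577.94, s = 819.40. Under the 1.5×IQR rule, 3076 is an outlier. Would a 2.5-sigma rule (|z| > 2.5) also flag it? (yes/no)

no

z = (3076 − 1577.94) / 819.40 = 1.83.
|z| = 1.83 ≤ 2.5.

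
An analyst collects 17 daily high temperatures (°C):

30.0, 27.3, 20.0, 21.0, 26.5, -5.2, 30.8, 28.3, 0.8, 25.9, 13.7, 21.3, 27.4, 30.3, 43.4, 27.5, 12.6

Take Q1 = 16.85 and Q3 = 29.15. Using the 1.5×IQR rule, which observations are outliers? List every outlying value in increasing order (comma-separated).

-5.2

IQR = Q3 − Q1 = 29.15 − 16.85 = 12.30.
Lower fence = Q1 − 1.5·IQR = 16.85 − 18.45 = -1.60.
Upper fence = Q3 + 1.5·IQR = 29.15 + 18.45 = 47.60.
-5.2 < -1.60 → outlier.
All remaining values lie within [-1.60, 47.60].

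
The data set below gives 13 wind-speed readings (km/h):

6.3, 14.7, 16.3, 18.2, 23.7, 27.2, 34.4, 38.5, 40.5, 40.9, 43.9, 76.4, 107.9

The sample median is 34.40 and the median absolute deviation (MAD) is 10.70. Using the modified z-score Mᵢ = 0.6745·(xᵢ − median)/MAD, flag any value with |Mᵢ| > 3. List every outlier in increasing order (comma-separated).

107.9

|Mᵢ| > 3 ⇔ |xᵢ − 34.40| > 3·10.70/0.6745 = 47.59.
So outliers lie outside [-13.19, 81.99].
107.9: M = 4.63 → outlier.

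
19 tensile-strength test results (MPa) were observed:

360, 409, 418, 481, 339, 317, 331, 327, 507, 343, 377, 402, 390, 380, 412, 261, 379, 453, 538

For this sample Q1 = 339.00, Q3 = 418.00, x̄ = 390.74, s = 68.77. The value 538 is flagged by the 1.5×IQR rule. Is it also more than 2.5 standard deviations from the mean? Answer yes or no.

z = (538 − 390.74) / 68.77 = 2.14.
|z| = 2.14 ≤ 2.5.

no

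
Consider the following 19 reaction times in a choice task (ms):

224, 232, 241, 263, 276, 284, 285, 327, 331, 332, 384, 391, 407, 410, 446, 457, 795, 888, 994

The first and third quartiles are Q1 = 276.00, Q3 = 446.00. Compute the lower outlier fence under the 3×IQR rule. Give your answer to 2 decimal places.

-234.00

IQR = Q3 − Q1 = 446.00 − 276.00 = 170.00.
Lower fence = Q1 − 3·IQR = 276.00 − 510.00 = -234.00.
Upper fence = Q3 + 3·IQR = 446.00 + 510.00 = 956.00.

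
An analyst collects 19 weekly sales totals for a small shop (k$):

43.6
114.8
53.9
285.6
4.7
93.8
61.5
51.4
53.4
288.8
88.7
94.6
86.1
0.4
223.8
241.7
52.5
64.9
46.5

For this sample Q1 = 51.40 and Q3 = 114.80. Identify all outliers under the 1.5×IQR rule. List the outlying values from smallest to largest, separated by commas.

223.8, 241.7, 285.6, 288.8

IQR = Q3 − Q1 = 114.80 − 51.40 = 63.40.
Lower fence = Q1 − 1.5·IQR = 51.40 − 95.10 = -43.70.
Upper fence = Q3 + 1.5·IQR = 114.80 + 95.10 = 209.90.
223.8 > 209.90 → outlier.
241.7 > 209.90 → outlier.
285.6 > 209.90 → outlier.
288.8 > 209.90 → outlier.
All remaining values lie within [-43.70, 209.90].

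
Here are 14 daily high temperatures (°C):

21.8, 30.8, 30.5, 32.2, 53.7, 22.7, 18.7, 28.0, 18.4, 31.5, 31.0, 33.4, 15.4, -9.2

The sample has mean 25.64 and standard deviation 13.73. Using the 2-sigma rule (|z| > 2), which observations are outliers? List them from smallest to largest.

Cutoffs at x̄ ± 2s: 25.64 ± 2·13.73 = [-1.82, 53.10].
-9.2: z = -2.54, |z| > 2 → outlier.
53.7: z = 2.04, |z| > 2 → outlier.
Every other value lies within [-1.82, 53.10].

-9.2, 53.7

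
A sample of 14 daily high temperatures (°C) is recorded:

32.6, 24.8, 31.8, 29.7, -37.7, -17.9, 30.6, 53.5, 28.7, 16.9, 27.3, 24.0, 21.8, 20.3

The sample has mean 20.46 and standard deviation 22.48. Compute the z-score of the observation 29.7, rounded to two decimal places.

0.41

z = (29.7 − 20.46) / 22.48 = 0.41.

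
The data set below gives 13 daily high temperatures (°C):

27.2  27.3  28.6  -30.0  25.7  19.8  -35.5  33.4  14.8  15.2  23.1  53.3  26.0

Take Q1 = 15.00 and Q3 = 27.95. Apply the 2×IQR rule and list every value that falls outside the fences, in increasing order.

-35.5, -30.0

IQR = Q3 − Q1 = 27.95 − 15.00 = 12.95.
Lower fence = Q1 − 2·IQR = 15.00 − 25.90 = -10.90.
Upper fence = Q3 + 2·IQR = 27.95 + 25.90 = 53.85.
-35.5 < -10.90 → outlier.
-30.0 < -10.90 → outlier.
All remaining values lie within [-10.90, 53.85].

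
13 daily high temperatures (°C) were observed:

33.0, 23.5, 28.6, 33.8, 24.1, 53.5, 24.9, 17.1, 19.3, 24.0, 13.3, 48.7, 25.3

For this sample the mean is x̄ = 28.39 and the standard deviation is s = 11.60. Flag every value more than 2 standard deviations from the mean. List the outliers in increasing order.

53.5

Cutoffs at x̄ ± 2s: 28.39 ± 2·11.60 = [5.19, 51.59].
53.5: z = 2.16, |z| > 2 → outlier.
Every other value lies within [5.19, 51.59].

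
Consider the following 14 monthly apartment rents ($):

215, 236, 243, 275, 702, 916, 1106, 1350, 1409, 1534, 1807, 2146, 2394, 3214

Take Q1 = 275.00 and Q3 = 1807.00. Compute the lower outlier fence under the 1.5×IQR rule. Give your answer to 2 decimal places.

-2023.00

IQR = Q3 − Q1 = 1807.00 − 275.00 = 1532.00.
Lower fence = Q1 − 1.5·IQR = 275.00 − 2298.00 = -2023.00.
Upper fence = Q3 + 1.5·IQR = 1807.00 + 2298.00 = 4105.00.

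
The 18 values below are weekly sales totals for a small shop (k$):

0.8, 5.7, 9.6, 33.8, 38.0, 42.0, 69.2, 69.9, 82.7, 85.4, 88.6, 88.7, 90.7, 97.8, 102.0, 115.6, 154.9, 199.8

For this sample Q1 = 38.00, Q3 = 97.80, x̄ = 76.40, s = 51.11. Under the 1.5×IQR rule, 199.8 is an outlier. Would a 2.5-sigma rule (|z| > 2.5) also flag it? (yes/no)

no

z = (199.8 − 76.40) / 51.11 = 2.41.
|z| = 2.41 ≤ 2.5.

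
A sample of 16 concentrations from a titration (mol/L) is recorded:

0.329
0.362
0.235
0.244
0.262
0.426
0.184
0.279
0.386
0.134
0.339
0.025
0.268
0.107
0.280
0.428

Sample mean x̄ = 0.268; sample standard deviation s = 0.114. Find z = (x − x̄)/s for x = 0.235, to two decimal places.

z = (0.235 − 0.268) / 0.114 = -0.29.

-0.29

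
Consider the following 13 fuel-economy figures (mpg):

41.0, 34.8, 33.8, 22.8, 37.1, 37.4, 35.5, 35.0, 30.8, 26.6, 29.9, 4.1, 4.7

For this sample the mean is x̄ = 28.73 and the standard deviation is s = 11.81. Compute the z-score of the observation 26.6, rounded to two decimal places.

z = (26.6 − 28.73) / 11.81 = -0.18.

-0.18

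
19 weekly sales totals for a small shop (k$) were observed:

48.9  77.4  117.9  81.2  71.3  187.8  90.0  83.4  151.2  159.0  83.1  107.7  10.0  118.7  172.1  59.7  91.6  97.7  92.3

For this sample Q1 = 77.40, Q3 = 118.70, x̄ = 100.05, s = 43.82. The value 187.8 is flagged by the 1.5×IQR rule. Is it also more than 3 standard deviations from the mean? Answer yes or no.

z = (187.8 − 100.05) / 43.82 = 2.00.
|z| = 2.00 ≤ 3.

no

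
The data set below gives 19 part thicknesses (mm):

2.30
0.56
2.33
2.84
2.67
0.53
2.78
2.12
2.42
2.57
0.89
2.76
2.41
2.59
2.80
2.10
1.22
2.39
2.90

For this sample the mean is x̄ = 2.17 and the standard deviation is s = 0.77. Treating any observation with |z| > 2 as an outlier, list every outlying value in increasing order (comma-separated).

0.53, 0.56

Cutoffs at x̄ ± 2s: 2.17 ± 2·0.77 = [0.63, 3.71].
0.53: z = -2.13, |z| > 2 → outlier.
0.56: z = -2.09, |z| > 2 → outlier.
Every other value lies within [0.63, 3.71].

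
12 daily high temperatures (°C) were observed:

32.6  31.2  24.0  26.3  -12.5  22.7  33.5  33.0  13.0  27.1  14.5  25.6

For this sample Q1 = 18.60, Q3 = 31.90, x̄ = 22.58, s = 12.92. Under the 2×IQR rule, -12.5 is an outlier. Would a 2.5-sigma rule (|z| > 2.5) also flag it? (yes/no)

yes

z = (-12.5 − 22.58) / 12.92 = -2.72.
|z| = 2.72 > 2.5.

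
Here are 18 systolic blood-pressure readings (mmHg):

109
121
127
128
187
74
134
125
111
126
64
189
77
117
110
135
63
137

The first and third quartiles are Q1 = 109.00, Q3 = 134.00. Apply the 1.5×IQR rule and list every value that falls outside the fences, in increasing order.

63, 64, 187, 189

IQR = Q3 − Q1 = 134.00 − 109.00 = 25.00.
Lower fence = Q1 − 1.5·IQR = 109.00 − 37.50 = 71.50.
Upper fence = Q3 + 1.5·IQR = 134.00 + 37.50 = 171.50.
63 < 71.50 → outlier.
64 < 71.50 → outlier.
187 > 171.50 → outlier.
189 > 171.50 → outlier.
All remaining values lie within [71.50, 171.50].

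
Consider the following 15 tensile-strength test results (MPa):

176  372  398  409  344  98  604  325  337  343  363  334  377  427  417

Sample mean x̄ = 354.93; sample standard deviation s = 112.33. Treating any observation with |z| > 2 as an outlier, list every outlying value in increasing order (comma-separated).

98, 604

Cutoffs at x̄ ± 2s: 354.93 ± 2·112.33 = [130.27, 579.59].
98: z = -2.29, |z| > 2 → outlier.
604: z = 2.22, |z| > 2 → outlier.
Every other value lies within [130.27, 579.59].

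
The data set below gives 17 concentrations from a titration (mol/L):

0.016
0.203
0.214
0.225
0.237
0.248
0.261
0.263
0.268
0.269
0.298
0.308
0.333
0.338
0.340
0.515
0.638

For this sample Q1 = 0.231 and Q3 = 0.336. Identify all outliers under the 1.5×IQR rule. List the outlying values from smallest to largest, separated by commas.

IQR = Q3 − Q1 = 0.336 − 0.231 = 0.105.
Lower fence = Q1 − 1.5·IQR = 0.231 − 0.1575 = 0.0735.
Upper fence = Q3 + 1.5·IQR = 0.336 + 0.1575 = 0.4935.
0.016 < 0.0735 → outlier.
0.515 > 0.4935 → outlier.
0.638 > 0.4935 → outlier.
All remaining values lie within [0.0735, 0.4935].

0.016, 0.515, 0.638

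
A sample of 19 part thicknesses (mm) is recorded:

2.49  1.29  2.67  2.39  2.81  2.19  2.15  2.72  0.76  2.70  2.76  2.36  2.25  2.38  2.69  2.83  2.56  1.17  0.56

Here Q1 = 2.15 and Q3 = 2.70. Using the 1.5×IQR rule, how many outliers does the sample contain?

IQR = 0.55; fences at 2.15 − 0.825 = 1.325 and 2.70 + 0.825 = 3.525.
Outside the cutoffs: 0.56, 0.76, 1.17, 1.29.

4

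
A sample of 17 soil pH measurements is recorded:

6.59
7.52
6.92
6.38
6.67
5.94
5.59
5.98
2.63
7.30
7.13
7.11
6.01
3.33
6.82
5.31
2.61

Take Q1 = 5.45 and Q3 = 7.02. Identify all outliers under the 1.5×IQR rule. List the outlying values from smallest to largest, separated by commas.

IQR = Q3 − Q1 = 7.02 − 5.45 = 1.57.
Lower fence = Q1 − 1.5·IQR = 5.45 − 2.355 = 3.095.
Upper fence = Q3 + 1.5·IQR = 7.02 + 2.355 = 9.375.
2.61 < 3.095 → outlier.
2.63 < 3.095 → outlier.
All remaining values lie within [3.095, 9.375].

2.61, 2.63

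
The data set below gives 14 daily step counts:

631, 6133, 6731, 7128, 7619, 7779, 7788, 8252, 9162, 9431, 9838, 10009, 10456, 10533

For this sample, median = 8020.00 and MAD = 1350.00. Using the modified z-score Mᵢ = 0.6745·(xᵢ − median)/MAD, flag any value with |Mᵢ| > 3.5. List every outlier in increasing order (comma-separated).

631

|Mᵢ| > 3.5 ⇔ |xᵢ − 8020.00| > 3.5·1350.00/0.6745 = 7005.19.
So outliers lie outside [1014.81, 15025.19].
631: M = -3.69 → outlier.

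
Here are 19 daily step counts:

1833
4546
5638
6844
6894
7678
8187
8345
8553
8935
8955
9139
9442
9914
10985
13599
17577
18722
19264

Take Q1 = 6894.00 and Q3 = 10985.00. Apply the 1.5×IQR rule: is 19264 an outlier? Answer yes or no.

yes

IQR = Q3 − Q1 = 10985.00 − 6894.00 = 4091.00.
Lower fence = Q1 − 1.5·IQR = 6894.00 − 6136.50 = 757.50.
Upper fence = Q3 + 1.5·IQR = 10985.00 + 6136.50 = 17121.50.
19264 lies above the upper fence.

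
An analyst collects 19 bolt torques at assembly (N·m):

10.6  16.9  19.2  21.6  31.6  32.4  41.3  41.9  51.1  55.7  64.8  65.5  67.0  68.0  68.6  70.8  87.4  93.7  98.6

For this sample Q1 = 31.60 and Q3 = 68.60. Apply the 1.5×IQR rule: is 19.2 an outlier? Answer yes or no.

IQR = Q3 − Q1 = 68.60 − 31.60 = 37.00.
Lower fence = Q1 − 1.5·IQR = 31.60 − 55.50 = -23.90.
Upper fence = Q3 + 1.5·IQR = 68.60 + 55.50 = 124.10.
19.2 lies within [-23.90, 124.10].

no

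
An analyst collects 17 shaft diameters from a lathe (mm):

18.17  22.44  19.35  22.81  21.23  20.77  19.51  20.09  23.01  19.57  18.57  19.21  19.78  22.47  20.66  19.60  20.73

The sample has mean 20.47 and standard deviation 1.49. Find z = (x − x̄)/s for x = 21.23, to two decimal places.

0.51

z = (21.23 − 20.47) / 1.49 = 0.51.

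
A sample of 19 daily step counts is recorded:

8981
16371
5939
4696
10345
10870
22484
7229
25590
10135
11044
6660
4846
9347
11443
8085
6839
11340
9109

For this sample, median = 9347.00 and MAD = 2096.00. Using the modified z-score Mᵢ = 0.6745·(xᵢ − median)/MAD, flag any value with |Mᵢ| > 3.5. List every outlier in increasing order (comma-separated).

22484, 25590

|Mᵢ| > 3.5 ⇔ |xᵢ − 9347.00| > 3.5·2096.00/0.6745 = 10876.20.
So outliers lie outside [-1529.20, 20223.20].
22484: M = 4.23 → outlier.
25590: M = 5.23 → outlier.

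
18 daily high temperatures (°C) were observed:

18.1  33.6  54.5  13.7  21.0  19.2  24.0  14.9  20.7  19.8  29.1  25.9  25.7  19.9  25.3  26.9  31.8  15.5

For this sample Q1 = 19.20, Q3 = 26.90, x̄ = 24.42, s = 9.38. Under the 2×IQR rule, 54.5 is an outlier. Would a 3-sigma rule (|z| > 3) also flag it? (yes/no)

yes

z = (54.5 − 24.42) / 9.38 = 3.21.
|z| = 3.21 > 3.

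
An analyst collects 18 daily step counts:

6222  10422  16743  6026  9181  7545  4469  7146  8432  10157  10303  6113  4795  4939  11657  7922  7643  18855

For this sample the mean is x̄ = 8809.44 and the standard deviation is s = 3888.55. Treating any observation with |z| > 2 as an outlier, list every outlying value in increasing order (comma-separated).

Cutoffs at x̄ ± 2s: 8809.44 ± 2·3888.55 = [1032.34, 16586.54].
16743: z = 2.04, |z| > 2 → outlier.
18855: z = 2.58, |z| > 2 → outlier.
Every other value lies within [1032.34, 16586.54].

16743, 18855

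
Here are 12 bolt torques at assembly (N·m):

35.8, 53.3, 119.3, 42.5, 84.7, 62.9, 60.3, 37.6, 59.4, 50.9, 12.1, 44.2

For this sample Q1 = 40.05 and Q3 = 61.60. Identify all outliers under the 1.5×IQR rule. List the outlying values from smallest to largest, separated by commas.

119.3

IQR = Q3 − Q1 = 61.60 − 40.05 = 21.55.
Lower fence = Q1 − 1.5·IQR = 40.05 − 32.325 = 7.725.
Upper fence = Q3 + 1.5·IQR = 61.60 + 32.325 = 93.925.
119.3 > 93.925 → outlier.
All remaining values lie within [7.725, 93.925].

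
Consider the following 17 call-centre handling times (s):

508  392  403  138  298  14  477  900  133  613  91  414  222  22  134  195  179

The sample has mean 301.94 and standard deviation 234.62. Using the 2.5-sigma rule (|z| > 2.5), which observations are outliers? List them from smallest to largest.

Cutoffs at x̄ ± 2.5s: 301.94 ± 2.5·234.62 = [-284.61, 888.49].
900: z = 2.55, |z| > 2.5 → outlier.
Every other value lies within [-284.61, 888.49].

900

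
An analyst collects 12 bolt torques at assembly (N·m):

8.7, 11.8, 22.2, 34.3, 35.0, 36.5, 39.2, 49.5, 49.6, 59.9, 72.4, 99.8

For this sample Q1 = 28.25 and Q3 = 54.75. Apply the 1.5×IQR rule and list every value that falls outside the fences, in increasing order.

99.8

IQR = Q3 − Q1 = 54.75 − 28.25 = 26.50.
Lower fence = Q1 − 1.5·IQR = 28.25 − 39.75 = -11.50.
Upper fence = Q3 + 1.5·IQR = 54.75 + 39.75 = 94.50.
99.8 > 94.50 → outlier.
All remaining values lie within [-11.50, 94.50].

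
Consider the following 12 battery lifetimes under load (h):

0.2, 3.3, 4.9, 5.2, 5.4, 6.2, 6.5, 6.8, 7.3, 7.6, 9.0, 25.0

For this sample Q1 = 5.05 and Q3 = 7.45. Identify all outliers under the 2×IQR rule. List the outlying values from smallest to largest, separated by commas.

0.2, 25.0

IQR = Q3 − Q1 = 7.45 − 5.05 = 2.40.
Lower fence = Q1 − 2·IQR = 5.05 − 4.80 = 0.25.
Upper fence = Q3 + 2·IQR = 7.45 + 4.80 = 12.25.
0.2 < 0.25 → outlier.
25.0 > 12.25 → outlier.
All remaining values lie within [0.25, 12.25].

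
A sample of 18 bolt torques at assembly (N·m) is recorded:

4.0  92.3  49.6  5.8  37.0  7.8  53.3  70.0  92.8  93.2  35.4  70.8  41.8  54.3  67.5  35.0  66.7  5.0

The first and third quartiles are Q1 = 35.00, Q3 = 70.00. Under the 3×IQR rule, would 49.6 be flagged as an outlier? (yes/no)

IQR = Q3 − Q1 = 70.00 − 35.00 = 35.00.
Lower fence = Q1 − 3·IQR = 35.00 − 105.00 = -70.00.
Upper fence = Q3 + 3·IQR = 70.00 + 105.00 = 175.00.
49.6 lies within [-70.00, 175.00].

no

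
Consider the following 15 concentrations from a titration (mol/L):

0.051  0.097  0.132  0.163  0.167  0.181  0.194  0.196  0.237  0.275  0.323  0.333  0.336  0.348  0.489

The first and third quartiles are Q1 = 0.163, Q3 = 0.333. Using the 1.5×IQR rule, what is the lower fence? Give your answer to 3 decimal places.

-0.092

IQR = Q3 − Q1 = 0.333 − 0.163 = 0.170.
Lower fence = Q1 − 1.5·IQR = 0.163 − 0.255 = -0.092.
Upper fence = Q3 + 1.5·IQR = 0.333 + 0.255 = 0.588.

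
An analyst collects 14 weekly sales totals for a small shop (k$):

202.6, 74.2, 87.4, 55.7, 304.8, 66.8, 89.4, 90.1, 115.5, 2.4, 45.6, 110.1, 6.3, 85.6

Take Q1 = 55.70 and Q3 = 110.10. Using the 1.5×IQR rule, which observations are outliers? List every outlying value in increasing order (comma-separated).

202.6, 304.8

IQR = Q3 − Q1 = 110.10 − 55.70 = 54.40.
Lower fence = Q1 − 1.5·IQR = 55.70 − 81.60 = -25.90.
Upper fence = Q3 + 1.5·IQR = 110.10 + 81.60 = 191.70.
202.6 > 191.70 → outlier.
304.8 > 191.70 → outlier.
All remaining values lie within [-25.90, 191.70].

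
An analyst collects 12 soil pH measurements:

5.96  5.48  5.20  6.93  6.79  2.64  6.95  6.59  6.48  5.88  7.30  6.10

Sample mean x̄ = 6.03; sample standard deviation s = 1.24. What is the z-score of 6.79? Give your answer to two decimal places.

z = (6.79 − 6.03) / 1.24 = 0.61.

0.61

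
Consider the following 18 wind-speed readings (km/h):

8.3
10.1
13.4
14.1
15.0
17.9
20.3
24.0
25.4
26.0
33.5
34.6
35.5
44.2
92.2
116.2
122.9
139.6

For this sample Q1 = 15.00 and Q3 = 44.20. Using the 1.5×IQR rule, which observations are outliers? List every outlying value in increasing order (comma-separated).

IQR = Q3 − Q1 = 44.20 − 15.00 = 29.20.
Lower fence = Q1 − 1.5·IQR = 15.00 − 43.80 = -28.80.
Upper fence = Q3 + 1.5·IQR = 44.20 + 43.80 = 88.00.
92.2 > 88.00 → outlier.
116.2 > 88.00 → outlier.
122.9 > 88.00 → outlier.
139.6 > 88.00 → outlier.
All remaining values lie within [-28.80, 88.00].

92.2, 116.2, 122.9, 139.6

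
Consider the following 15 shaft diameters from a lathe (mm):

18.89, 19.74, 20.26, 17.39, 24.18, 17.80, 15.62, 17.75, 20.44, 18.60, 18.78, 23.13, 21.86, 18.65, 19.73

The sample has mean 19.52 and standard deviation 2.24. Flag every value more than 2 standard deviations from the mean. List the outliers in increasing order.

Cutoffs at x̄ ± 2s: 19.52 ± 2·2.24 = [15.04, 24.00].
24.18: z = 2.08, |z| > 2 → outlier.
Every other value lies within [15.04, 24.00].

24.18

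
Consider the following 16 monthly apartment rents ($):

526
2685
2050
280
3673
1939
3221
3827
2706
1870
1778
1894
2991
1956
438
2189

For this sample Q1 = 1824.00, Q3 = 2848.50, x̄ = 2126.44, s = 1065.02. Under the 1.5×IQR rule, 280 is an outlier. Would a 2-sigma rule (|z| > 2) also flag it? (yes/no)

no

z = (280 − 2126.44) / 1065.02 = -1.73.
|z| = 1.73 ≤ 2.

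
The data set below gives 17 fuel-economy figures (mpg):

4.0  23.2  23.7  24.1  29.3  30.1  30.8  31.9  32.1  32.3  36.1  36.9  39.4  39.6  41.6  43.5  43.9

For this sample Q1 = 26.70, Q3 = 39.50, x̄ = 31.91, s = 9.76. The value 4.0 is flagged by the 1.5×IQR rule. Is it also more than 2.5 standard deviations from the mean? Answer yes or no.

yes

z = (4.0 − 31.91) / 9.76 = -2.86.
|z| = 2.86 > 2.5.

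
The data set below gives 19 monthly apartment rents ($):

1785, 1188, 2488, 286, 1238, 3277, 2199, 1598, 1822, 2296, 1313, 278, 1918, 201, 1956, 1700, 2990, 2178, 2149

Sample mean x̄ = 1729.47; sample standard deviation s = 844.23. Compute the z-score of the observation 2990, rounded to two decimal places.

z = (2990 − 1729.47) / 844.23 = 1.49.

1.49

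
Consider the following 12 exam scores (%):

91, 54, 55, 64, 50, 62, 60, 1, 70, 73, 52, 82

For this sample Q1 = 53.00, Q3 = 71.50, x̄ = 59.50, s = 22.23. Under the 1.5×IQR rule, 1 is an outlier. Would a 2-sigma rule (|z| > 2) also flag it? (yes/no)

yes

z = (1 − 59.50) / 22.23 = -2.63.
|z| = 2.63 > 2.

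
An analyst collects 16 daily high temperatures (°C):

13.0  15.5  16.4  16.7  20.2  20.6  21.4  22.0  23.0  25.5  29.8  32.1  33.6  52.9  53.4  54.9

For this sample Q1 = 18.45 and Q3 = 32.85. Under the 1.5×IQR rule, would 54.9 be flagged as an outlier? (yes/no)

yes

IQR = Q3 − Q1 = 32.85 − 18.45 = 14.40.
Lower fence = Q1 − 1.5·IQR = 18.45 − 21.60 = -3.15.
Upper fence = Q3 + 1.5·IQR = 32.85 + 21.60 = 54.45.
54.9 lies above the upper fence.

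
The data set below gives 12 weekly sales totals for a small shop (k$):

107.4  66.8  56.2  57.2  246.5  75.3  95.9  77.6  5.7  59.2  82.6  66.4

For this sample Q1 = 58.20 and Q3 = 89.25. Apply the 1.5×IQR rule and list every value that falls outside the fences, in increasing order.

IQR = Q3 − Q1 = 89.25 − 58.20 = 31.05.
Lower fence = Q1 − 1.5·IQR = 58.20 − 46.575 = 11.625.
Upper fence = Q3 + 1.5·IQR = 89.25 + 46.575 = 135.825.
5.7 < 11.625 → outlier.
246.5 > 135.825 → outlier.
All remaining values lie within [11.625, 135.825].

5.7, 246.5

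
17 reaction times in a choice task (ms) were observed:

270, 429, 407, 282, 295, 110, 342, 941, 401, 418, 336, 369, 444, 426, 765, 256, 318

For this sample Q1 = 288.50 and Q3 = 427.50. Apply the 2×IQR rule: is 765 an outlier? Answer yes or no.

IQR = Q3 − Q1 = 427.50 − 288.50 = 139.00.
Lower fence = Q1 − 2·IQR = 288.50 − 278.00 = 10.50.
Upper fence = Q3 + 2·IQR = 427.50 + 278.00 = 705.50.
765 lies above the upper fence.

yes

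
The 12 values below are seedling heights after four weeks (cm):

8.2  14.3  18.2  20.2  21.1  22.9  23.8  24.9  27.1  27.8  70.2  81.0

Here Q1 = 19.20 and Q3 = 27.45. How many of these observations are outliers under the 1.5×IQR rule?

2

IQR = 8.25; fences at 19.20 − 12.375 = 6.825 and 27.45 + 12.375 = 39.825.
Outside the cutoffs: 70.2, 81.0.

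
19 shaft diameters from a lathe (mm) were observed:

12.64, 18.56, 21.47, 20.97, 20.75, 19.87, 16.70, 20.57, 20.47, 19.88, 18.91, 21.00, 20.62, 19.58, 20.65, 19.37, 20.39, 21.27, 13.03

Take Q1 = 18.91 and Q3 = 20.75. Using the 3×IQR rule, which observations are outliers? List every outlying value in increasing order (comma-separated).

12.64, 13.03

IQR = Q3 − Q1 = 20.75 − 18.91 = 1.84.
Lower fence = Q1 − 3·IQR = 18.91 − 5.52 = 13.39.
Upper fence = Q3 + 3·IQR = 20.75 + 5.52 = 26.27.
12.64 < 13.39 → outlier.
13.03 < 13.39 → outlier.
All remaining values lie within [13.39, 26.27].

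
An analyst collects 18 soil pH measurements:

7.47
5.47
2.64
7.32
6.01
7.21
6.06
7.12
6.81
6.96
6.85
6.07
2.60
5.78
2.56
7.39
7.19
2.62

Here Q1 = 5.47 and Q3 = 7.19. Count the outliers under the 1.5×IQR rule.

4

IQR = 1.72; fences at 5.47 − 2.58 = 2.89 and 7.19 + 2.58 = 9.77.
Outside the cutoffs: 2.56, 2.60, 2.62, 2.64.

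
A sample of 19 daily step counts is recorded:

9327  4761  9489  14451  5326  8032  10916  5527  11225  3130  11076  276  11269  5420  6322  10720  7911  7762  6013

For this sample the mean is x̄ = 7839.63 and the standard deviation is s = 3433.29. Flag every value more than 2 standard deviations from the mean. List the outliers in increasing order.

Cutoffs at x̄ ± 2s: 7839.63 ± 2·3433.29 = [973.05, 14706.21].
276: z = -2.20, |z| > 2 → outlier.
Every other value lies within [973.05, 14706.21].

276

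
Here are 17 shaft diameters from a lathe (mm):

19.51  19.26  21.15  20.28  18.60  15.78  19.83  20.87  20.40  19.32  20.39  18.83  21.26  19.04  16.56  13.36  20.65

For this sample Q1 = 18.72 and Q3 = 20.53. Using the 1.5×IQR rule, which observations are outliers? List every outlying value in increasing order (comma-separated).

13.36, 15.78

IQR = Q3 − Q1 = 20.53 − 18.72 = 1.81.
Lower fence = Q1 − 1.5·IQR = 18.72 − 2.715 = 16.005.
Upper fence = Q3 + 1.5·IQR = 20.53 + 2.715 = 23.245.
13.36 < 16.005 → outlier.
15.78 < 16.005 → outlier.
All remaining values lie within [16.005, 23.245].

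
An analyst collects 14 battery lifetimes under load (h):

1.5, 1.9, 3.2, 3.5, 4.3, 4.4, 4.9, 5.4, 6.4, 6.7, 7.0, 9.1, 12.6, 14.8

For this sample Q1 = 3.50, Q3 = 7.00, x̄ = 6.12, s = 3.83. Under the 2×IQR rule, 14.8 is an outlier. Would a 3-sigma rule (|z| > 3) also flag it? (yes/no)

no

z = (14.8 − 6.12) / 3.83 = 2.27.
|z| = 2.27 ≤ 3.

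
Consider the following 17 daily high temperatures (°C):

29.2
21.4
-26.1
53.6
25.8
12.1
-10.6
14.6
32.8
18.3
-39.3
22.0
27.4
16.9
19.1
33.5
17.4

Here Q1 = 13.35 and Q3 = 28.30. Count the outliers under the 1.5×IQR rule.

4

IQR = 14.95; fences at 13.35 − 22.425 = -9.075 and 28.30 + 22.425 = 50.725.
Outside the cutoffs: -39.3, -26.1, -10.6, 53.6.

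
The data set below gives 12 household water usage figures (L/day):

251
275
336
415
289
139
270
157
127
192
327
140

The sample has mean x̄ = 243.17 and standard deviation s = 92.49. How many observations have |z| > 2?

Cutoffs: x̄ ± 2s = [58.19, 428.15].
Every value lies within the cutoffs.

0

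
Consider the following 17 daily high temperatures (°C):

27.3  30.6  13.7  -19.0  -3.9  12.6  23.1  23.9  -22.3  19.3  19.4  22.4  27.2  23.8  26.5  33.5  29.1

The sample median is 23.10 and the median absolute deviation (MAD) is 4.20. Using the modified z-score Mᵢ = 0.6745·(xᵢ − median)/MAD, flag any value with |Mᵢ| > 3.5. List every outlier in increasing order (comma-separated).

-22.3, -19.0, -3.9

|Mᵢ| > 3.5 ⇔ |xᵢ − 23.10| > 3.5·4.20/0.6745 = 21.79.
So outliers lie outside [1.31, 44.89].
-22.3: M = -7.29 → outlier.
-19.0: M = -6.76 → outlier.
-3.9: M = -4.34 → outlier.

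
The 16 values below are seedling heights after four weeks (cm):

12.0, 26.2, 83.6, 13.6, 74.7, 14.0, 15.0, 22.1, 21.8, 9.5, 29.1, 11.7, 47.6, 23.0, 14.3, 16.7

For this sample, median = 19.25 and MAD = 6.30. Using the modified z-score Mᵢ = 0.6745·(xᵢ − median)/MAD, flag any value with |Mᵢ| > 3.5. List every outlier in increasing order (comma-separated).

|Mᵢ| > 3.5 ⇔ |xᵢ − 19.25| > 3.5·6.30/0.6745 = 32.69.
So outliers lie outside [-13.44, 51.94].
74.7: M = 5.94 → outlier.
83.6: M = 6.89 → outlier.

74.7, 83.6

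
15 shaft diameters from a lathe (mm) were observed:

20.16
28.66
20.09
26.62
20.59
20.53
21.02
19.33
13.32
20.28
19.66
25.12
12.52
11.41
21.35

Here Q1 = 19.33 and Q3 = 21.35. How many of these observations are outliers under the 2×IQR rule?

IQR = 2.02; fences at 19.33 − 4.04 = 15.29 and 21.35 + 4.04 = 25.39.
Outside the cutoffs: 11.41, 12.52, 13.32, 26.62, 28.66.

5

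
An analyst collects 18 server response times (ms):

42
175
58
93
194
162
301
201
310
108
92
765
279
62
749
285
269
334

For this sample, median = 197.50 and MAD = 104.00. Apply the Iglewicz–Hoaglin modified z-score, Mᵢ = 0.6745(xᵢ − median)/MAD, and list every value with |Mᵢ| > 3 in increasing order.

|Mᵢ| > 3 ⇔ |xᵢ − 197.50| > 3·104.00/0.6745 = 462.56.
So outliers lie outside [-265.06, 660.06].
749: M = 3.58 → outlier.
765: M = 3.68 → outlier.

749, 765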